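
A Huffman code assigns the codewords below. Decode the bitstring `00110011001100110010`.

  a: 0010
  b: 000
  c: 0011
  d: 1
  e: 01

Read left to right; each codeword is recognised as soon as it completes (prefix code):
  0011→c | 0011→c | 0011→c | 0011→c | 0010→a
Decoded message: cccca

cccca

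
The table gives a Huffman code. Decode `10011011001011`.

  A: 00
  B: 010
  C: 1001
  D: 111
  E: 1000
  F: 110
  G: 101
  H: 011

Read left to right; each codeword is recognised as soon as it completes (prefix code):
  1001→C | 101→G | 1001→C | 011→H
Decoded message: CGCH

CGCH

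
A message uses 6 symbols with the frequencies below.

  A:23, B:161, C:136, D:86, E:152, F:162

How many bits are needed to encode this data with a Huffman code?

1794

Merge the two smallest weights repeatedly:
A(23) + D(86) → 109
109 + C(136) → 245
E(152) + B(161) → 313
F(162) + 245 → 407
313 + 407 → 720
The encoded length is the sum of every internal node's weight: 109 + 245 + 313 + 407 + 720 = 1794 bits.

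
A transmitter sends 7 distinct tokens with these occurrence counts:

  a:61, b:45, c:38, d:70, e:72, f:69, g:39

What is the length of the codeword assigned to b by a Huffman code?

Repeatedly merge the two smallest:
merge c(38) and g(39): 77
merge b(45) and a(61): 106
merge f(69) and d(70): 139
merge e(72) and 77: 149
merge 106 and 139: 245
merge 149 and 245: 394
b sits 3 levels below the root, so its codeword is 3 bits.

3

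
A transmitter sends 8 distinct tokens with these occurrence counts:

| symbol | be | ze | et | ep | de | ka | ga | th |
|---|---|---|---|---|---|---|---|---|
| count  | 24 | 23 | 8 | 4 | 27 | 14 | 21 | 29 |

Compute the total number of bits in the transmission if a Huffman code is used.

Greedily combine the two least-frequent nodes:
merge ep(4) and et(8): 12
merge 12 and ka(14): 26
merge ga(21) and ze(23): 44
merge be(24) and 26: 50
merge de(27) and th(29): 56
merge 44 and 50: 94
merge 56 and 94: 150
Each symbol's bit-cost is frequency × depth; summing gives 432 bits (equivalently 12 + 26 + 44 + 50 + 56 + 94 + 150).

432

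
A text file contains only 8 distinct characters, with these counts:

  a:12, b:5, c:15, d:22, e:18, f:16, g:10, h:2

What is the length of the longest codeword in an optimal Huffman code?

Merge the two lowest-weight nodes at each step:
h(2) + b(5) → 7
7 + g(10) → 17
a(12) + c(15) → 27
f(16) + 17 → 33
e(18) + d(22) → 40
27 + 33 → 60
40 + 60 → 100
Maximum depth reached is 5.

5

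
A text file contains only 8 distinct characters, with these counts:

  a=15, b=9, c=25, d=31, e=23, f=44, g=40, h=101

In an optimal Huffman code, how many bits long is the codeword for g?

Build the tree from the bottom:
b(9) + a(15) → 24
e(23) + 24 → 47
c(25) + d(31) → 56
g(40) + f(44) → 84
47 + 56 → 103
84 + h(101) → 185
103 + 185 → 288
The subtree containing g is merged 3 times, so code length = 3.

3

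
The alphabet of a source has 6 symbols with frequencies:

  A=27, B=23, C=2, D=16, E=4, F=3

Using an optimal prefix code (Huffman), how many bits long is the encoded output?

Build the Huffman tree bottom-up:
merge C(2) and F(3): 5
merge E(4) and 5: 9
merge 9 and D(16): 25
merge B(23) and 25: 48
merge A(27) and 48: 75
Total encoded bits = sum of merged weights = 5 + 9 + 25 + 48 + 75 = 162.

162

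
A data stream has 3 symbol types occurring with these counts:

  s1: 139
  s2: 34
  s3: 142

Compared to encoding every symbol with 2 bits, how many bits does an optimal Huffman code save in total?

142

Fixed-length: 2 bits × 315 symbols = 630 bits.
Huffman merges:
combine s2(34), s1(139) → 173
combine s3(142), 173 → 315
Huffman total = 173 + 315 = 488 bits.
Saving = 630 − 488 = 142 bits.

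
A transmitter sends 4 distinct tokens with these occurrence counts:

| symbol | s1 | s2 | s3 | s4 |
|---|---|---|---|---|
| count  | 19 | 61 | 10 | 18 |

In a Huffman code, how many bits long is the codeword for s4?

3

Repeatedly merge the two smallest:
s3(10) + s4(18) → 28
s1(19) + 28 → 47
47 + s2(61) → 108
s4 sits 3 levels below the root, so its codeword is 3 bits.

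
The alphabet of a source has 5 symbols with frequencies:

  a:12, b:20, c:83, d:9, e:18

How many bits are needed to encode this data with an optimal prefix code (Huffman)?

260

Greedily combine the two least-frequent nodes:
merge d(9) and a(12): 21
merge e(18) and b(20): 38
merge 21 and 38: 59
merge 59 and c(83): 142
The encoded length is the sum of every internal node's weight: 21 + 38 + 59 + 142 = 260 bits.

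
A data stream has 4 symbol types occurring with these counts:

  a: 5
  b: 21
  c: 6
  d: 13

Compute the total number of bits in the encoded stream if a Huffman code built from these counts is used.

Greedily combine the two least-frequent nodes:
combine a(5), c(6) → 11
combine 11, d(13) → 24
combine b(21), 24 → 45
Each symbol's bit-cost is frequency × depth; summing gives 80 bits (equivalently 11 + 24 + 45).

80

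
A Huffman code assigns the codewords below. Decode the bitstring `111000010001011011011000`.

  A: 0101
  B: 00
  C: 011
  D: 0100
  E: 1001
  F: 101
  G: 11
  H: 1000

GHDAFFH

Read left to right; each codeword is recognised as soon as it completes (prefix code):
  11→G | 1000→H | 0100→D | 0101→A | 101→F | 101→F | 1000→H
Decoded message: GHDAFFH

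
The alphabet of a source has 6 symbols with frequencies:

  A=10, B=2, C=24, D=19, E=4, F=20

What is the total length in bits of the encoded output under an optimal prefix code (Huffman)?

180

Greedily combine the two least-frequent nodes:
B(2) + E(4) → 6
6 + A(10) → 16
16 + D(19) → 35
F(20) + C(24) → 44
35 + 44 → 79
The encoded length is the sum of every internal node's weight: 6 + 16 + 35 + 44 + 79 = 180 bits.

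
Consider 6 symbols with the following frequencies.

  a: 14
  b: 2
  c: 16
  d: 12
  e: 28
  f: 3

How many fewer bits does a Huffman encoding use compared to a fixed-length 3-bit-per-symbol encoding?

Fixed-length: 3 bits × 75 symbols = 225 bits.
Huffman merges:
combine b(2), f(3) → 5
combine 5, d(12) → 17
combine a(14), c(16) → 30
combine 17, e(28) → 45
combine 30, 45 → 75
Huffman total = 5 + 17 + 30 + 45 + 75 = 172 bits.
Saving = 225 − 172 = 53 bits.

53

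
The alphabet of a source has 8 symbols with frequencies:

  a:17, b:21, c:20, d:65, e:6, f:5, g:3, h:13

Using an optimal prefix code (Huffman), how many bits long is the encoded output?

369

Greedily combine the two least-frequent nodes:
g(3) + f(5) → 8
e(6) + 8 → 14
h(13) + 14 → 27
a(17) + c(20) → 37
b(21) + 27 → 48
37 + 48 → 85
d(65) + 85 → 150
The encoded length is the sum of every internal node's weight: 8 + 14 + 27 + 37 + 48 + 85 + 150 = 369 bits.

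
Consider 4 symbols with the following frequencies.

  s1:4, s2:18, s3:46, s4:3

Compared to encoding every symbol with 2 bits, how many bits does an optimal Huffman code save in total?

Fixed-length: 2 bits × 71 symbols = 142 bits.
Huffman merges:
combine s4(3), s1(4) → 7
combine 7, s2(18) → 25
combine 25, s3(46) → 71
Huffman total = 7 + 25 + 71 = 103 bits.
Saving = 142 − 103 = 39 bits.

39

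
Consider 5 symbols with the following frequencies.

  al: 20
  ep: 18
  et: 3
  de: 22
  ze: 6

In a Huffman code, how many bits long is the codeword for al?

2

Repeatedly merge the two smallest:
et(3) + ze(6) → 9
9 + ep(18) → 27
al(20) + de(22) → 42
27 + 42 → 69
al's leaf is at depth 2, giving a 2-bit codeword.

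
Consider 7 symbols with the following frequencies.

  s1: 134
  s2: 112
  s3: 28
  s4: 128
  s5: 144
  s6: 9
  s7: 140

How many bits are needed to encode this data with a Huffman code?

Merge the two smallest weights repeatedly:
combine s6(9), s3(28) → 37
combine 37, s2(112) → 149
combine s4(128), s1(134) → 262
combine s7(140), s5(144) → 284
combine 149, 262 → 411
combine 284, 411 → 695
Total encoded bits = sum of merged weights = 37 + 149 + 262 + 284 + 411 + 695 = 1838.

1838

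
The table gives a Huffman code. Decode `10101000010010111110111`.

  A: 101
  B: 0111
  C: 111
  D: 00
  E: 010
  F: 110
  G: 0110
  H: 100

Read left to right; each codeword is recognised as soon as it completes (prefix code):
  101→A | 010→E | 00→D | 010→E | 010→E | 111→C | 110→F | 111→C
Decoded message: AEDEECFC

AEDEECFC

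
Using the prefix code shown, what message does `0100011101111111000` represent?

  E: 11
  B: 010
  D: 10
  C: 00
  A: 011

BCEDEEEDC

Read left to right; each codeword is recognised as soon as it completes (prefix code):
  010→B | 00→C | 11→E | 10→D | 11→E | 11→E | 11→E | 10→D | 00→C
Decoded message: BCEDEEEDC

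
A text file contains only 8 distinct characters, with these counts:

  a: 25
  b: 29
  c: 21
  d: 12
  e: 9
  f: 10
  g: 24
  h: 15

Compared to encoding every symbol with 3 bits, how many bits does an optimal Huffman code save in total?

10

Fixed-length: 3 bits × 145 symbols = 435 bits.
Huffman merges:
combine e(9), f(10) → 19
combine d(12), h(15) → 27
combine 19, c(21) → 40
combine g(24), a(25) → 49
combine 27, b(29) → 56
combine 40, 49 → 89
combine 56, 89 → 145
Huffman total = 19 + 27 + 40 + 49 + 56 + 89 + 145 = 425 bits.
Saving = 435 − 425 = 10 bits.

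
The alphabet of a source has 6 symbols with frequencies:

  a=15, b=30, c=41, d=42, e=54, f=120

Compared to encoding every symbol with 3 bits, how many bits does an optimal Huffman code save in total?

Fixed-length: 3 bits × 302 symbols = 906 bits.
Huffman merges:
combine a(15), b(30) → 45
combine c(41), d(42) → 83
combine 45, e(54) → 99
combine 83, 99 → 182
combine f(120), 182 → 302
Huffman total = 45 + 83 + 99 + 182 + 302 = 711 bits.
Saving = 906 − 711 = 195 bits.

195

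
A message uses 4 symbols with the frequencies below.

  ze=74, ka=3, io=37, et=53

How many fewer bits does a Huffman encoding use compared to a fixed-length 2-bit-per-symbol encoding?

Fixed-length: 2 bits × 167 symbols = 334 bits.
Huffman merges:
combine ka(3), io(37) → 40
combine 40, et(53) → 93
combine ze(74), 93 → 167
Huffman total = 40 + 93 + 167 = 300 bits.
Saving = 334 − 300 = 34 bits.

34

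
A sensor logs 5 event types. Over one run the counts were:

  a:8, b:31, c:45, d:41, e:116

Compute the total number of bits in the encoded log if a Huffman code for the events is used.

485

Merge the two smallest weights repeatedly:
a(8) + b(31) → 39
39 + d(41) → 80
c(45) + 80 → 125
e(116) + 125 → 241
Each symbol's bit-cost is frequency × depth; summing gives 485 bits (equivalently 39 + 80 + 125 + 241).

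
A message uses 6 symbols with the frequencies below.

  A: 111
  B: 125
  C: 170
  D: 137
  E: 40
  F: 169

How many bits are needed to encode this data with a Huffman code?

1917

Greedily combine the two least-frequent nodes:
merge E(40) and A(111): 151
merge B(125) and D(137): 262
merge 151 and F(169): 320
merge C(170) and 262: 432
merge 320 and 432: 752
Each symbol's bit-cost is frequency × depth; summing gives 1917 bits (equivalently 151 + 262 + 320 + 432 + 752).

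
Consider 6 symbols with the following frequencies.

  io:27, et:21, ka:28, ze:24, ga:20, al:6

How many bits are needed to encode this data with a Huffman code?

Merge the two smallest weights repeatedly:
combine al(6), ga(20) → 26
combine et(21), ze(24) → 45
combine 26, io(27) → 53
combine ka(28), 45 → 73
combine 53, 73 → 126
Each symbol's bit-cost is frequency × depth; summing gives 323 bits (equivalently 26 + 45 + 53 + 73 + 126).

323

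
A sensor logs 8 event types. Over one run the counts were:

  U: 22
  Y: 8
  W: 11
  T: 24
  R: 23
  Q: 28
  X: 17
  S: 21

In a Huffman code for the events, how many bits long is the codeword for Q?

Huffman merges, smallest pair first:
merge Y(8) and W(11): 19
merge X(17) and 19: 36
merge S(21) and U(22): 43
merge R(23) and T(24): 47
merge Q(28) and 36: 64
merge 43 and 47: 90
merge 64 and 90: 154
Q's leaf is at depth 2, giving a 2-bit codeword.

2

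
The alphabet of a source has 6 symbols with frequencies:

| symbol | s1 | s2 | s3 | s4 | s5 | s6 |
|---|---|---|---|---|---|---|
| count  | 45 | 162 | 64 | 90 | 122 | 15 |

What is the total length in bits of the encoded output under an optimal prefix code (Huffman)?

Greedily combine the two least-frequent nodes:
s6(15) + s1(45) → 60
60 + s3(64) → 124
s4(90) + s5(122) → 212
124 + s2(162) → 286
212 + 286 → 498
The encoded length is the sum of every internal node's weight: 60 + 124 + 212 + 286 + 498 = 1180 bits.

1180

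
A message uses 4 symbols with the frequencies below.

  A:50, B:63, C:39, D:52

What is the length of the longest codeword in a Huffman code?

2

Merge the two lowest-weight nodes at each step:
merge C(39) and A(50): 89
merge D(52) and B(63): 115
merge 89 and 115: 204
The first pair merged (C, A) ends up deepest, at depth 2.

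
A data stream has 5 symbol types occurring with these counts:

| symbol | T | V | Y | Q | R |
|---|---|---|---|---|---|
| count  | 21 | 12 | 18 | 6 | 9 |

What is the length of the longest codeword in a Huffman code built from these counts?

3

Merge the two lowest-weight nodes at each step:
combine Q(6), R(9) → 15
combine V(12), 15 → 27
combine Y(18), T(21) → 39
combine 27, 39 → 66
Maximum depth reached is 3.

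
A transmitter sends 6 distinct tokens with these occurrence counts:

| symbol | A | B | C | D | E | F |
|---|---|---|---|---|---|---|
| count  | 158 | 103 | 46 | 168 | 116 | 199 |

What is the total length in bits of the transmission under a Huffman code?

1994

Greedily combine the two least-frequent nodes:
combine C(46), B(103) → 149
combine E(116), 149 → 265
combine A(158), D(168) → 326
combine F(199), 265 → 464
combine 326, 464 → 790
Total encoded bits = sum of merged weights = 149 + 265 + 326 + 464 + 790 = 1994.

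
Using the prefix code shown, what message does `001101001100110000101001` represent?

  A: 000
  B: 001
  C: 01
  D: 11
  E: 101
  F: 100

BEBFDACCB

Read left to right; each codeword is recognised as soon as it completes (prefix code):
  001→B | 101→E | 001→B | 100→F | 11→D | 000→A | 01→C | 01→C | 001→B
Decoded message: BEBFDACCB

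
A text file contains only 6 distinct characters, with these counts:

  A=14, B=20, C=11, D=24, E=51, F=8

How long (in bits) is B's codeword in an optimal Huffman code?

3

Build the tree from the bottom:
merge F(8) and C(11): 19
merge A(14) and 19: 33
merge B(20) and D(24): 44
merge 33 and 44: 77
merge E(51) and 77: 128
The subtree containing B is merged 3 times, so code length = 3.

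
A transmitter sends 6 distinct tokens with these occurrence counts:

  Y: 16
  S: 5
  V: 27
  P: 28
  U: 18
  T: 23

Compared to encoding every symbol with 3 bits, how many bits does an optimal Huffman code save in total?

57

Fixed-length: 3 bits × 117 symbols = 351 bits.
Huffman merges:
combine S(5), Y(16) → 21
combine U(18), 21 → 39
combine T(23), V(27) → 50
combine P(28), 39 → 67
combine 50, 67 → 117
Huffman total = 21 + 39 + 50 + 67 + 117 = 294 bits.
Saving = 351 − 294 = 57 bits.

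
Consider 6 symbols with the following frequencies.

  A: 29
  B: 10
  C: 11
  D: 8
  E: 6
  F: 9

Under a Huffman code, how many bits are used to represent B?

3

Build the tree from the bottom:
merge E(6) and D(8): 14
merge F(9) and B(10): 19
merge C(11) and 14: 25
merge 19 and 25: 44
merge A(29) and 44: 73
The subtree containing B is merged 3 times, so code length = 3.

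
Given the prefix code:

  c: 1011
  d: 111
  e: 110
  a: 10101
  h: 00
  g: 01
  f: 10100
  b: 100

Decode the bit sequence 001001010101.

Read left to right; each codeword is recognised as soon as it completes (prefix code):
  00→h | 100→b | 10101→a | 01→g
Decoded message: hbag

hbag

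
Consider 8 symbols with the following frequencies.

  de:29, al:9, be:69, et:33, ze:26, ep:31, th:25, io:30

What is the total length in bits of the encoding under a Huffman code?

Greedily combine the two least-frequent nodes:
combine al(9), th(25) → 34
combine ze(26), de(29) → 55
combine io(30), ep(31) → 61
combine et(33), 34 → 67
combine 55, 61 → 116
combine 67, be(69) → 136
combine 116, 136 → 252
Total encoded bits = sum of merged weights = 34 + 55 + 61 + 67 + 116 + 136 + 252 = 721.

721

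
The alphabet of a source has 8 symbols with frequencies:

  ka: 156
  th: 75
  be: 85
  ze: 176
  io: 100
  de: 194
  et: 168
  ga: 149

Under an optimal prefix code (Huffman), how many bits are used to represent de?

Repeatedly merge the two smallest:
merge th(75) and be(85): 160
merge io(100) and ga(149): 249
merge ka(156) and 160: 316
merge et(168) and ze(176): 344
merge de(194) and 249: 443
merge 316 and 344: 660
merge 443 and 660: 1103
de's leaf is at depth 2, giving a 2-bit codeword.

2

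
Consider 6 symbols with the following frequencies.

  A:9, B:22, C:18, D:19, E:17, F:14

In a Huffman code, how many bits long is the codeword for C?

3

Huffman merges, smallest pair first:
combine A(9), F(14) → 23
combine E(17), C(18) → 35
combine D(19), B(22) → 41
combine 23, 35 → 58
combine 41, 58 → 99
C's leaf is at depth 3, giving a 3-bit codeword.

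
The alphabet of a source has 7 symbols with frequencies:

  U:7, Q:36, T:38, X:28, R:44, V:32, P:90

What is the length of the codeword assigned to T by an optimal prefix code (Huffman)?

Repeatedly merge the two smallest:
combine U(7), X(28) → 35
combine V(32), 35 → 67
combine Q(36), T(38) → 74
combine R(44), 67 → 111
combine 74, P(90) → 164
combine 111, 164 → 275
The subtree containing T is merged 3 times, so code length = 3.

3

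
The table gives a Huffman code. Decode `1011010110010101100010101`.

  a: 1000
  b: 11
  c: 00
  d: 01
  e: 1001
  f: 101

Read left to right; each codeword is recognised as soon as it completes (prefix code):
  101→f | 101→f | 01→d | 1001→e | 01→d | 01→d | 1000→a | 101→f | 01→d
Decoded message: ffdeddafd

ffdeddafd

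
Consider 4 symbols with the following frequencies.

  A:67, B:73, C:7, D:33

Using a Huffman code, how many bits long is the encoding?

Build the Huffman tree bottom-up:
merge C(7) and D(33): 40
merge 40 and A(67): 107
merge B(73) and 107: 180
Each symbol's bit-cost is frequency × depth; summing gives 327 bits (equivalently 40 + 107 + 180).

327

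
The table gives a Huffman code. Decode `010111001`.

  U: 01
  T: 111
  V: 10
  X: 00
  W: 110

UUWU

Read left to right; each codeword is recognised as soon as it completes (prefix code):
  01→U | 01→U | 110→W | 01→U
Decoded message: UUWU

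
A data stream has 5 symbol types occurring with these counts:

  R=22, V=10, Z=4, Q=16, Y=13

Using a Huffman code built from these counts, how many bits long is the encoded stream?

Merge the two smallest weights repeatedly:
merge Z(4) and V(10): 14
merge Y(13) and 14: 27
merge Q(16) and R(22): 38
merge 27 and 38: 65
Each symbol's bit-cost is frequency × depth; summing gives 144 bits (equivalently 14 + 27 + 38 + 65).

144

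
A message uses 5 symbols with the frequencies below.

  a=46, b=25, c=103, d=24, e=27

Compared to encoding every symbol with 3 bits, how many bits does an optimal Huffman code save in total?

Fixed-length: 3 bits × 225 symbols = 675 bits.
Huffman merges:
d(24) + b(25) → 49
e(27) + a(46) → 73
49 + 73 → 122
c(103) + 122 → 225
Huffman total = 49 + 73 + 122 + 225 = 469 bits.
Saving = 675 − 469 = 206 bits.

206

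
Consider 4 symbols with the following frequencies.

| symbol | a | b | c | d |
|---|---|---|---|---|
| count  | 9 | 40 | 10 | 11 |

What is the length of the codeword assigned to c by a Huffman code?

Build the tree from the bottom:
combine a(9), c(10) → 19
combine d(11), 19 → 30
combine 30, b(40) → 70
The subtree containing c is merged 3 times, so code length = 3.

3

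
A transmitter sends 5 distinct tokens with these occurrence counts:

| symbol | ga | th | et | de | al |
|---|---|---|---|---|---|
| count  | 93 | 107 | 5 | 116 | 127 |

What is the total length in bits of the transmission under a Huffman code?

994

Merge the two smallest weights repeatedly:
merge et(5) and ga(93): 98
merge 98 and th(107): 205
merge de(116) and al(127): 243
merge 205 and 243: 448
Each symbol's bit-cost is frequency × depth; summing gives 994 bits (equivalently 98 + 205 + 243 + 448).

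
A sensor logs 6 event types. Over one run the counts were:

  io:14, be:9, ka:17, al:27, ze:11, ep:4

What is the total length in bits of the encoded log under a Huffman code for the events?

201

Merge the two smallest weights repeatedly:
ep(4) + be(9) → 13
ze(11) + 13 → 24
io(14) + ka(17) → 31
24 + al(27) → 51
31 + 51 → 82
Each symbol's bit-cost is frequency × depth; summing gives 201 bits (equivalently 13 + 24 + 31 + 51 + 82).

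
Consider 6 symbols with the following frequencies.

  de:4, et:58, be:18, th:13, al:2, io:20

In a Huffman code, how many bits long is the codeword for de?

Huffman merges, smallest pair first:
al(2) + de(4) → 6
6 + th(13) → 19
be(18) + 19 → 37
io(20) + 37 → 57
57 + et(58) → 115
de's leaf is at depth 5, giving a 5-bit codeword.

5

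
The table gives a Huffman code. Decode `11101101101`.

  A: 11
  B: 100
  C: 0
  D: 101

Read left to right; each codeword is recognised as soon as it completes (prefix code):
  11→A | 101→D | 101→D | 101→D
Decoded message: ADDD

ADDD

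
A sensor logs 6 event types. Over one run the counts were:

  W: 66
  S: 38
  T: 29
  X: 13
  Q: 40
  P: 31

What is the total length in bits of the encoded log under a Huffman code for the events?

545

Build the Huffman tree bottom-up:
combine X(13), T(29) → 42
combine P(31), S(38) → 69
combine Q(40), 42 → 82
combine W(66), 69 → 135
combine 82, 135 → 217
The encoded length is the sum of every internal node's weight: 42 + 69 + 82 + 135 + 217 = 545 bits.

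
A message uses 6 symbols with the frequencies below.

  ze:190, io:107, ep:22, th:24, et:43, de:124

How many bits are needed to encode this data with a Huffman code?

Greedily combine the two least-frequent nodes:
ep(22) + th(24) → 46
et(43) + 46 → 89
89 + io(107) → 196
de(124) + ze(190) → 314
196 + 314 → 510
The encoded length is the sum of every internal node's weight: 46 + 89 + 196 + 314 + 510 = 1155 bits.

1155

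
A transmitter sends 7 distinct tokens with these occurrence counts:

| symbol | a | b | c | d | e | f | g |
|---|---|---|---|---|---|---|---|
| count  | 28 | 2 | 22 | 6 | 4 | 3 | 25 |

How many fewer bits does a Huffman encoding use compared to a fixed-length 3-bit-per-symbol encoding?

Fixed-length: 3 bits × 90 symbols = 270 bits.
Huffman merges:
combine b(2), f(3) → 5
combine e(4), 5 → 9
combine d(6), 9 → 15
combine 15, c(22) → 37
combine g(25), a(28) → 53
combine 37, 53 → 90
Huffman total = 5 + 9 + 15 + 37 + 53 + 90 = 209 bits.
Saving = 270 − 209 = 61 bits.

61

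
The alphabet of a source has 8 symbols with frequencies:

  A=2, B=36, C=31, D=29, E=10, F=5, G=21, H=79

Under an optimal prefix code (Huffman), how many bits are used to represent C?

Huffman merges, smallest pair first:
A(2) + F(5) → 7
7 + E(10) → 17
17 + G(21) → 38
D(29) + C(31) → 60
B(36) + 38 → 74
60 + 74 → 134
H(79) + 134 → 213
C's leaf is at depth 3, giving a 3-bit codeword.

3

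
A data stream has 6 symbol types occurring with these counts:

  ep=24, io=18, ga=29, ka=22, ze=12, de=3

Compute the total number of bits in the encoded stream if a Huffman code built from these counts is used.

264

Greedily combine the two least-frequent nodes:
merge de(3) and ze(12): 15
merge 15 and io(18): 33
merge ka(22) and ep(24): 46
merge ga(29) and 33: 62
merge 46 and 62: 108
Each symbol's bit-cost is frequency × depth; summing gives 264 bits (equivalently 15 + 33 + 46 + 62 + 108).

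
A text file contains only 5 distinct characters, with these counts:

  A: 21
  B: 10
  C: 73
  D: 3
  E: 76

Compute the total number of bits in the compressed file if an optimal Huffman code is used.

Merge the two smallest weights repeatedly:
combine D(3), B(10) → 13
combine 13, A(21) → 34
combine 34, C(73) → 107
combine E(76), 107 → 183
The encoded length is the sum of every internal node's weight: 13 + 34 + 107 + 183 = 337 bits.

337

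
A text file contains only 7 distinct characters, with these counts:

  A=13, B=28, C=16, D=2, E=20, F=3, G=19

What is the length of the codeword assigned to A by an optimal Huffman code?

4

Build the tree from the bottom:
D(2) + F(3) → 5
5 + A(13) → 18
C(16) + 18 → 34
G(19) + E(20) → 39
B(28) + 34 → 62
39 + 62 → 101
A sits 4 levels below the root, so its codeword is 4 bits.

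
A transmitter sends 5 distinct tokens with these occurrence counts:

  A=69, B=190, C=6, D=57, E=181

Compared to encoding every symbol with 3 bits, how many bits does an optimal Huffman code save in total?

Fixed-length: 3 bits × 503 symbols = 1509 bits.
Huffman merges:
C(6) + D(57) → 63
63 + A(69) → 132
132 + E(181) → 313
B(190) + 313 → 503
Huffman total = 63 + 132 + 313 + 503 = 1011 bits.
Saving = 1509 − 1011 = 498 bits.

498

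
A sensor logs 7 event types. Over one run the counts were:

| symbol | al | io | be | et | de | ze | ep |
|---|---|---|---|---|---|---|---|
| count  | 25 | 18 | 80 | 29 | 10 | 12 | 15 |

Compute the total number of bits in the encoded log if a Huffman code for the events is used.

462

Merge the two smallest weights repeatedly:
combine de(10), ze(12) → 22
combine ep(15), io(18) → 33
combine 22, al(25) → 47
combine et(29), 33 → 62
combine 47, 62 → 109
combine be(80), 109 → 189
Total encoded bits = sum of merged weights = 22 + 33 + 47 + 62 + 109 + 189 = 462.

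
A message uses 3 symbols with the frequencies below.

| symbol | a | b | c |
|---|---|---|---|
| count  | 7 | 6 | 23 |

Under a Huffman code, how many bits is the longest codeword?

Merge the two lowest-weight nodes at each step:
b(6) + a(7) → 13
13 + c(23) → 36
The rarest symbols sit at the bottom; the longest codeword is 2 bits.

2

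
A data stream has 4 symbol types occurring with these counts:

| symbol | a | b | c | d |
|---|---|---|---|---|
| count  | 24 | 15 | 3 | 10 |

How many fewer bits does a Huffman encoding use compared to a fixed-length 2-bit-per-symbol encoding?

Fixed-length: 2 bits × 52 symbols = 104 bits.
Huffman merges:
combine c(3), d(10) → 13
combine 13, b(15) → 28
combine a(24), 28 → 52
Huffman total = 13 + 28 + 52 = 93 bits.
Saving = 104 − 93 = 11 bits.

11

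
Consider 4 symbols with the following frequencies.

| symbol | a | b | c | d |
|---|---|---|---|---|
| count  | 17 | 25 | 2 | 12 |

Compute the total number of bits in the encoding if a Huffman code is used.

Merge the two smallest weights repeatedly:
merge c(2) and d(12): 14
merge 14 and a(17): 31
merge b(25) and 31: 56
Total encoded bits = sum of merged weights = 14 + 31 + 56 = 101.

101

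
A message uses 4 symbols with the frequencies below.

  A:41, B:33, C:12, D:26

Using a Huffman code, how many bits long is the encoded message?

221

Greedily combine the two least-frequent nodes:
combine C(12), D(26) → 38
combine B(33), 38 → 71
combine A(41), 71 → 112
Total encoded bits = sum of merged weights = 38 + 71 + 112 = 221.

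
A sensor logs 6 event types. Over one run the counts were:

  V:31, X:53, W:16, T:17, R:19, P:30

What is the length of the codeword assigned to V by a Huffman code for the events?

2

Huffman merges, smallest pair first:
merge W(16) and T(17): 33
merge R(19) and P(30): 49
merge V(31) and 33: 64
merge 49 and X(53): 102
merge 64 and 102: 166
The subtree containing V is merged 2 times, so code length = 2.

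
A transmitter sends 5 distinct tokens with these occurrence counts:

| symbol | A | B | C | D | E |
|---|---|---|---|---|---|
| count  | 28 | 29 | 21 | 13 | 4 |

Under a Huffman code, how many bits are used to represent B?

2

Huffman merges, smallest pair first:
merge E(4) and D(13): 17
merge 17 and C(21): 38
merge A(28) and B(29): 57
merge 38 and 57: 95
B sits 2 levels below the root, so its codeword is 2 bits.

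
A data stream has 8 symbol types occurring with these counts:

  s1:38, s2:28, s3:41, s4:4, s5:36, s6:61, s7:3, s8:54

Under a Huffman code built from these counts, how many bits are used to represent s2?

4

Build the tree from the bottom:
combine s7(3), s4(4) → 7
combine 7, s2(28) → 35
combine 35, s5(36) → 71
combine s1(38), s3(41) → 79
combine s8(54), s6(61) → 115
combine 71, 79 → 150
combine 115, 150 → 265
s2 sits 4 levels below the root, so its codeword is 4 bits.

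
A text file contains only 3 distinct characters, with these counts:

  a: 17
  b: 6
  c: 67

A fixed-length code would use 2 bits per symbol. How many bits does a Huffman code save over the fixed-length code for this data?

67

Fixed-length: 2 bits × 90 symbols = 180 bits.
Huffman merges:
combine b(6), a(17) → 23
combine 23, c(67) → 90
Huffman total = 23 + 90 = 113 bits.
Saving = 180 − 113 = 67 bits.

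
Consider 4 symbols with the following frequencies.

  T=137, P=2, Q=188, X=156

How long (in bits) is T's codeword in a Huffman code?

Repeatedly merge the two smallest:
combine P(2), T(137) → 139
combine 139, X(156) → 295
combine Q(188), 295 → 483
T sits 3 levels below the root, so its codeword is 3 bits.

3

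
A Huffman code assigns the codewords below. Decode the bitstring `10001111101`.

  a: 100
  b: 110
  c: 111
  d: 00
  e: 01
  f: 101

aecf

Read left to right; each codeword is recognised as soon as it completes (prefix code):
  100→a | 01→e | 111→c | 101→f
Decoded message: aecf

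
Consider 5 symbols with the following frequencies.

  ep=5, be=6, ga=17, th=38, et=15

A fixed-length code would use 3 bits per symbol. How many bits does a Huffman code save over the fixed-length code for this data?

82

Fixed-length: 3 bits × 81 symbols = 243 bits.
Huffman merges:
combine ep(5), be(6) → 11
combine 11, et(15) → 26
combine ga(17), 26 → 43
combine th(38), 43 → 81
Huffman total = 11 + 26 + 43 + 81 = 161 bits.
Saving = 243 − 161 = 82 bits.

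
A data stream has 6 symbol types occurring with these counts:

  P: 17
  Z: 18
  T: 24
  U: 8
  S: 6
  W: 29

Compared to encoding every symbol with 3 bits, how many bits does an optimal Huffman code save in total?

57

Fixed-length: 3 bits × 102 symbols = 306 bits.
Huffman merges:
merge S(6) and U(8): 14
merge 14 and P(17): 31
merge Z(18) and T(24): 42
merge W(29) and 31: 60
merge 42 and 60: 102
Huffman total = 14 + 31 + 42 + 60 + 102 = 249 bits.
Saving = 306 − 249 = 57 bits.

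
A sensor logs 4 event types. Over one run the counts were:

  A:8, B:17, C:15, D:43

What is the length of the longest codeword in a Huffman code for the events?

3

Merge the two lowest-weight nodes at each step:
A(8) + C(15) → 23
B(17) + 23 → 40
40 + D(43) → 83
The first pair merged (A, C) ends up deepest, at depth 3.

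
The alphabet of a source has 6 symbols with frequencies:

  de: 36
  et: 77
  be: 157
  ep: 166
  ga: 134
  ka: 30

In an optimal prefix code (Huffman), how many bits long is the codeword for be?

Repeatedly merge the two smallest:
combine ka(30), de(36) → 66
combine 66, et(77) → 143
combine ga(134), 143 → 277
combine be(157), ep(166) → 323
combine 277, 323 → 600
be sits 2 levels below the root, so its codeword is 2 bits.

2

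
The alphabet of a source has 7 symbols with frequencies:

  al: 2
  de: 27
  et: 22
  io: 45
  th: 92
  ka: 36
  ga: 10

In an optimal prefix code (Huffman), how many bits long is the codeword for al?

5

Build the tree from the bottom:
merge al(2) and ga(10): 12
merge 12 and et(22): 34
merge de(27) and 34: 61
merge ka(36) and io(45): 81
merge 61 and 81: 142
merge th(92) and 142: 234
The subtree containing al is merged 5 times, so code length = 5.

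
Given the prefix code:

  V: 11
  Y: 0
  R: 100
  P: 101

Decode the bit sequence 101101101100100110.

PPPRRVY

Read left to right; each codeword is recognised as soon as it completes (prefix code):
  101→P | 101→P | 101→P | 100→R | 100→R | 11→V | 0→Y
Decoded message: PPPRRVY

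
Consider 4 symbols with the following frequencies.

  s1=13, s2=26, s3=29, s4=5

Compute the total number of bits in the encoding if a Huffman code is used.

Merge the two smallest weights repeatedly:
s4(5) + s1(13) → 18
18 + s2(26) → 44
s3(29) + 44 → 73
Each symbol's bit-cost is frequency × depth; summing gives 135 bits (equivalently 18 + 44 + 73).

135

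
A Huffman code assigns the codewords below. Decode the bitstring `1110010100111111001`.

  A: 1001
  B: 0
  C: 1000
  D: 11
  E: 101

DABADDA

Read left to right; each codeword is recognised as soon as it completes (prefix code):
  11→D | 1001→A | 0→B | 1001→A | 11→D | 11→D | 1001→A
Decoded message: DABADDA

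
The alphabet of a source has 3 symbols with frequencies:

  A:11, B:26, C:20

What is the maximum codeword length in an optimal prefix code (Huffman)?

2

Merge the two lowest-weight nodes at each step:
merge A(11) and C(20): 31
merge B(26) and 31: 57
Maximum depth reached is 2.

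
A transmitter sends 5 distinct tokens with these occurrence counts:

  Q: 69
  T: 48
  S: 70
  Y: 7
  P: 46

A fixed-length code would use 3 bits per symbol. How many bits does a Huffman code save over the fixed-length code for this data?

187

Fixed-length: 3 bits × 240 symbols = 720 bits.
Huffman merges:
Y(7) + P(46) → 53
T(48) + 53 → 101
Q(69) + S(70) → 139
101 + 139 → 240
Huffman total = 53 + 101 + 139 + 240 = 533 bits.
Saving = 720 − 533 = 187 bits.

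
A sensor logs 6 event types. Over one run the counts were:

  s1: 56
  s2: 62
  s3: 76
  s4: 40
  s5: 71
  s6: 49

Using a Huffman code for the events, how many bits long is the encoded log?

Merge the two smallest weights repeatedly:
combine s4(40), s6(49) → 89
combine s1(56), s2(62) → 118
combine s5(71), s3(76) → 147
combine 89, 118 → 207
combine 147, 207 → 354
Total encoded bits = sum of merged weights = 89 + 118 + 147 + 207 + 354 = 915.

915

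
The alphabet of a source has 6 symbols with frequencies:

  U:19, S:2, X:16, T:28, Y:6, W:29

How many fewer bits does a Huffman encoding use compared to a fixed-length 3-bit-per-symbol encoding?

Fixed-length: 3 bits × 100 symbols = 300 bits.
Huffman merges:
combine S(2), Y(6) → 8
combine 8, X(16) → 24
combine U(19), 24 → 43
combine T(28), W(29) → 57
combine 43, 57 → 100
Huffman total = 8 + 24 + 43 + 57 + 100 = 232 bits.
Saving = 300 − 232 = 68 bits.

68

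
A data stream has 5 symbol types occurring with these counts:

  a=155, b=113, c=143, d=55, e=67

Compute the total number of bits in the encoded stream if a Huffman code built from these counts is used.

1188

Build the Huffman tree bottom-up:
combine d(55), e(67) → 122
combine b(113), 122 → 235
combine c(143), a(155) → 298
combine 235, 298 → 533
Each symbol's bit-cost is frequency × depth; summing gives 1188 bits (equivalently 122 + 235 + 298 + 533).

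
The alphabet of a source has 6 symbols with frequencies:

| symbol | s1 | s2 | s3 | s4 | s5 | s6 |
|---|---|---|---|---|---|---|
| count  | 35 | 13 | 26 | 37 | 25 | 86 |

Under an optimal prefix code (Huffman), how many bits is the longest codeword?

4

Merge the two lowest-weight nodes at each step:
combine s2(13), s5(25) → 38
combine s3(26), s1(35) → 61
combine s4(37), 38 → 75
combine 61, 75 → 136
combine s6(86), 136 → 222
The rarest symbols sit at the bottom; the longest codeword is 4 bits.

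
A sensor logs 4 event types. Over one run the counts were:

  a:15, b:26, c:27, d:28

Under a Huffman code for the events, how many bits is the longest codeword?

2

Merge the two lowest-weight nodes at each step:
merge a(15) and b(26): 41
merge c(27) and d(28): 55
merge 41 and 55: 96
The rarest symbols sit at the bottom; the longest codeword is 2 bits.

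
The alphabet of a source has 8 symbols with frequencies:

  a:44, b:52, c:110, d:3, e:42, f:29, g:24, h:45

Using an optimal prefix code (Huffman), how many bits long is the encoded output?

Greedily combine the two least-frequent nodes:
combine d(3), g(24) → 27
combine 27, f(29) → 56
combine e(42), a(44) → 86
combine h(45), b(52) → 97
combine 56, 86 → 142
combine 97, c(110) → 207
combine 142, 207 → 349
Total encoded bits = sum of merged weights = 27 + 56 + 86 + 97 + 142 + 207 + 349 = 964.

964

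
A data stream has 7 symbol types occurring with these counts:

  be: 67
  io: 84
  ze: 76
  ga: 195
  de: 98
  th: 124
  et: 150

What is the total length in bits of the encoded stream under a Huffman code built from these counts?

2180

Build the Huffman tree bottom-up:
be(67) + ze(76) → 143
io(84) + de(98) → 182
th(124) + 143 → 267
et(150) + 182 → 332
ga(195) + 267 → 462
332 + 462 → 794
Each symbol's bit-cost is frequency × depth; summing gives 2180 bits (equivalently 143 + 182 + 267 + 332 + 462 + 794).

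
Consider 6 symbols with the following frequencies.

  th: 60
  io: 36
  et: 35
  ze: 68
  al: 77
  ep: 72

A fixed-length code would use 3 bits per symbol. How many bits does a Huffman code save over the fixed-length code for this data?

Fixed-length: 3 bits × 348 symbols = 1044 bits.
Huffman merges:
combine et(35), io(36) → 71
combine th(60), ze(68) → 128
combine 71, ep(72) → 143
combine al(77), 128 → 205
combine 143, 205 → 348
Huffman total = 71 + 128 + 143 + 205 + 348 = 895 bits.
Saving = 1044 − 895 = 149 bits.

149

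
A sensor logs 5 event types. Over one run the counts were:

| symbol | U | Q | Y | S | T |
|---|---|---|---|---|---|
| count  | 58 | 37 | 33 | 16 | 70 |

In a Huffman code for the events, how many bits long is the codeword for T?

2

Build the tree from the bottom:
merge S(16) and Y(33): 49
merge Q(37) and 49: 86
merge U(58) and T(70): 128
merge 86 and 128: 214
T's leaf is at depth 2, giving a 2-bit codeword.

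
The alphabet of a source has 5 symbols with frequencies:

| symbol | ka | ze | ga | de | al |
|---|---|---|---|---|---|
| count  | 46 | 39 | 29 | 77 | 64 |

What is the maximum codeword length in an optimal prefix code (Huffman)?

3

Merge the two lowest-weight nodes at each step:
merge ga(29) and ze(39): 68
merge ka(46) and al(64): 110
merge 68 and de(77): 145
merge 110 and 145: 255
The rarest symbols sit at the bottom; the longest codeword is 3 bits.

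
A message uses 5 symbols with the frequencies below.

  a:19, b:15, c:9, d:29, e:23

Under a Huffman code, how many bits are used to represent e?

Huffman merges, smallest pair first:
c(9) + b(15) → 24
a(19) + e(23) → 42
24 + d(29) → 53
42 + 53 → 95
e sits 2 levels below the root, so its codeword is 2 bits.

2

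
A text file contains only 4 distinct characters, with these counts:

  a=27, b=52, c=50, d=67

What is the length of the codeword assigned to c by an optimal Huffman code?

Huffman merges, smallest pair first:
combine a(27), c(50) → 77
combine b(52), d(67) → 119
combine 77, 119 → 196
c sits 2 levels below the root, so its codeword is 2 bits.

2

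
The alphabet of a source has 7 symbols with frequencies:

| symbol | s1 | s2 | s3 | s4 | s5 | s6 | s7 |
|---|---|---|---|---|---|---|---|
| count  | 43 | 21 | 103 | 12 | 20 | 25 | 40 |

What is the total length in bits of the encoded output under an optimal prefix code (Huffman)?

664

Build the Huffman tree bottom-up:
merge s4(12) and s5(20): 32
merge s2(21) and s6(25): 46
merge 32 and s7(40): 72
merge s1(43) and 46: 89
merge 72 and 89: 161
merge s3(103) and 161: 264
Each symbol's bit-cost is frequency × depth; summing gives 664 bits (equivalently 32 + 46 + 72 + 89 + 161 + 264).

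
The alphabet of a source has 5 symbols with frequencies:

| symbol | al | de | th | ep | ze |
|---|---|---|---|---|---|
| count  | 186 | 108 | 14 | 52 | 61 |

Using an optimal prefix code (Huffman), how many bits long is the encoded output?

849

Greedily combine the two least-frequent nodes:
th(14) + ep(52) → 66
ze(61) + 66 → 127
de(108) + 127 → 235
al(186) + 235 → 421
Each symbol's bit-cost is frequency × depth; summing gives 849 bits (equivalently 66 + 127 + 235 + 421).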